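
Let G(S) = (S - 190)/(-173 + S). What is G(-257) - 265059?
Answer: -113974923/430 ≈ -2.6506e+5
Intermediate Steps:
G(S) = (-190 + S)/(-173 + S)
G(-257) - 265059 = (-190 - 257)/(-173 - 257) - 265059 = -447/(-430) - 265059 = -1/430*(-447) - 265059 = 447/430 - 265059 = -113974923/430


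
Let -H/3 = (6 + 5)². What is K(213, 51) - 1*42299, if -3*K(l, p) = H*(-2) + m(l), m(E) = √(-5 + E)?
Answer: -42541 - 4*√13/3 ≈ -42546.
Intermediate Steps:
H = -363 (H = -3*(6 + 5)² = -3*11² = -3*121 = -363)
K(l, p) = -242 - √(-5 + l)/3 (K(l, p) = -(-363*(-2) + √(-5 + l))/3 = -(726 + √(-5 + l))/3 = -242 - √(-5 + l)/3)
K(213, 51) - 1*42299 = (-242 - √(-5 + 213)/3) - 1*42299 = (-242 - 4*√13/3) - 42299 = -42541 - 4*√13/3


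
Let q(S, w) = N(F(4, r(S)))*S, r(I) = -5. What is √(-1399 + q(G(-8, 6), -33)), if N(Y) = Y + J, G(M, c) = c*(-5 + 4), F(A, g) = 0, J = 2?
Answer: I*√1411 ≈ 37.563*I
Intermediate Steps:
G(M, c) = -c (G(M, c) = c*(-1) = -c)
N(Y) = 2 + Y (N(Y) = Y + 2 = 2 + Y)
q(S, w) = 2*S (q(S, w) = (2 + 0)*S = 2*S)
√(-1399 + q(G(-8, 6), -33)) = √(-1399 + 2*(-1*6)) = √(-1399 + 2*(-6)) = √(-1399 - 12) = √(-1411) = I*√1411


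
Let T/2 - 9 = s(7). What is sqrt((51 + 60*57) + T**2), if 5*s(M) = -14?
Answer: sqrt(90619)/5 ≈ 60.206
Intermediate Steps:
s(M) = -14/5 (s(M) = (1/5)*(-14) = -14/5)
T = 62/5 (T = 18 + 2*(-14/5) = 18 - 28/5 = 62/5 ≈ 12.400)
sqrt((51 + 60*57) + T**2) = sqrt((51 + 60*57) + (62/5)**2) = sqrt((51 + 3420) + 3844/25) = sqrt(3471 + 3844/25) = sqrt(90619/25) = sqrt(90619)/5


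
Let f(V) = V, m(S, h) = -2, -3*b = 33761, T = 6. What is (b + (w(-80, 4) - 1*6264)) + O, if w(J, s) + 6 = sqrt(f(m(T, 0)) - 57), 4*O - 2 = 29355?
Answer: -122213/12 + I*sqrt(59) ≈ -10184.0 + 7.6811*I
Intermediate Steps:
b = -33761/3 (b = -1/3*33761 = -33761/3 ≈ -11254.)
O = 29357/4 (O = 1/2 + (1/4)*29355 = 1/2 + 29355/4 = 29357/4 ≈ 7339.3)
w(J, s) = -6 + I*sqrt(59) (w(J, s) = -6 + sqrt(-2 - 57) = -6 + sqrt(-59) = -6 + I*sqrt(59))
(b + (w(-80, 4) - 1*6264)) + O = (-33761/3 + ((-6 + I*sqrt(59)) - 1*6264)) + 29357/4 = (-33761/3 + ((-6 + I*sqrt(59)) - 6264)) + 29357/4 = (-33761/3 + (-6270 + I*sqrt(59))) + 29357/4 = (-52571/3 + I*sqrt(59)) + 29357/4 = -122213/12 + I*sqrt(59)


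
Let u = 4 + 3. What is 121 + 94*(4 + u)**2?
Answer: 11495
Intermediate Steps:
u = 7
121 + 94*(4 + u)**2 = 121 + 94*(4 + 7)**2 = 121 + 94*11**2 = 121 + 94*121 = 121 + 11374 = 11495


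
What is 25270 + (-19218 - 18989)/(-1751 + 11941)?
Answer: 257463093/10190 ≈ 25266.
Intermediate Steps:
25270 + (-19218 - 18989)/(-1751 + 11941) = 25270 - 38207/10190 = 257463093/10190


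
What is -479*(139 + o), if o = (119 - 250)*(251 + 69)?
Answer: 20013099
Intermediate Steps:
o = -41920 (o = -131*320 = -41920)
-479*(139 + o) = -479*(139 - 41920) = -479*(-41781) = 20013099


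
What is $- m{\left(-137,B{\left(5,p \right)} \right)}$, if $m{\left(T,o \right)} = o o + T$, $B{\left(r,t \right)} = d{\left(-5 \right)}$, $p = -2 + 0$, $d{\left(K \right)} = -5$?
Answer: $112$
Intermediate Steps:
$p = -2$
$B{\left(r,t \right)} = -5$
$m{\left(T,o \right)} = T + o^{2}$ ($m{\left(T,o \right)} = o^{2} + T = T + o^{2}$)
$- m{\left(-137,B{\left(5,p \right)} \right)} = - (-137 + \left(-5\right)^{2}) = - (-137 + 25) = \left(-1\right) \left(-112\right) = 112$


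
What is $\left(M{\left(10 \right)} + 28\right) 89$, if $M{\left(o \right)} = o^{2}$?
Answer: $11392$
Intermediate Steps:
$\left(M{\left(10 \right)} + 28\right) 89 = \left(10^{2} + 28\right) 89 = \left(100 + 28\right) 89 = 128 \cdot 89 = 11392$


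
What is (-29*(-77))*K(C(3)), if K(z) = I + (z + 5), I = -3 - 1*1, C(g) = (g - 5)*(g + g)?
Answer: -24563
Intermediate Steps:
C(g) = 2*g*(-5 + g) (C(g) = (-5 + g)*(2*g) = 2*g*(-5 + g))
I = -4 (I = -3 - 1 = -4)
K(z) = 1 + z (K(z) = -4 + (z + 5) = -4 + (5 + z) = 1 + z)
(-29*(-77))*K(C(3)) = (-29*(-77))*(1 + 2*3*(-5 + 3)) = 2233*(1 + 2*3*(-2)) = 2233*(1 - 12) = 2233*(-11) = -24563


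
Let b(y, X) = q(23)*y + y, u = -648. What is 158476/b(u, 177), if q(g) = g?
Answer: -39619/3888 ≈ -10.190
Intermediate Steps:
b(y, X) = 24*y (b(y, X) = 23*y + y = 24*y)
158476/b(u, 177) = 158476/((24*(-648))) = 158476/(-15552) = 158476*(-1/15552) = -39619/3888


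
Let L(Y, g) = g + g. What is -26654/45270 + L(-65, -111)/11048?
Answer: -76130833/125035740 ≈ -0.60887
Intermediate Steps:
L(Y, g) = 2*g
-26654/45270 + L(-65, -111)/11048 = -26654/45270 + (2*(-111))/11048 = -26654*1/45270 - 222*1/11048 = -13327/22635 - 111/5524 = -76130833/125035740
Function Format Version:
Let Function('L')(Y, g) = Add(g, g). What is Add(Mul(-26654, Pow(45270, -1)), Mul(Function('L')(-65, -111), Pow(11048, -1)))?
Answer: Rational(-76130833, 125035740) ≈ -0.60887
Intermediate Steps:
Function('L')(Y, g) = Mul(2, g)
Add(Mul(-26654, Pow(45270, -1)), Mul(Function('L')(-65, -111), Pow(11048, -1))) = Add(Mul(-26654, Pow(45270, -1)), Mul(Mul(2, -111), Pow(11048, -1))) = Add(Mul(-26654, Rational(1, 45270)), Mul(-222, Rational(1, 11048))) = Add(Rational(-13327, 22635), Rational(-111, 5524)) = Rational(-76130833, 125035740)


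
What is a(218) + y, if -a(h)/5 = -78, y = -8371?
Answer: -7981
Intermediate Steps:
a(h) = 390 (a(h) = -5*(-78) = 390)
a(218) + y = 390 - 8371 = -7981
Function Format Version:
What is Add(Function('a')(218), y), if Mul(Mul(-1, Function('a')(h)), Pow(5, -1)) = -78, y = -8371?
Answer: -7981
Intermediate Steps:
Function('a')(h) = 390 (Function('a')(h) = Mul(-5, -78) = 390)
Add(Function('a')(218), y) = Add(390, -8371) = -7981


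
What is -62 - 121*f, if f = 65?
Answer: -7927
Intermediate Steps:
-62 - 121*f = -62 - 121*65 = -62 - 7865 = -7927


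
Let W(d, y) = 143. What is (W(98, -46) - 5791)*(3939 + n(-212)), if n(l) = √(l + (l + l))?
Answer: -22247472 - 11296*I*√159 ≈ -2.2247e+7 - 1.4244e+5*I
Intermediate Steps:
n(l) = √3*√l (n(l) = √(l + 2*l) = √(3*l) = √3*√l)
(W(98, -46) - 5791)*(3939 + n(-212)) = (143 - 5791)*(3939 + √3*√(-212)) = -5648*(3939 + √3*(2*I*√53)) = -5648*(3939 + 2*I*√159) = -22247472 - 11296*I*√159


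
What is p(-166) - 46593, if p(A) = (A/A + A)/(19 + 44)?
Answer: -978508/21 ≈ -46596.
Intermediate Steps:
p(A) = 1/63 + A/63 (p(A) = (1 + A)/63 = (1 + A)*(1/63) = 1/63 + A/63)
p(-166) - 46593 = (1/63 + (1/63)*(-166)) - 46593 = (1/63 - 166/63) - 46593 = -55/21 - 46593 = -978508/21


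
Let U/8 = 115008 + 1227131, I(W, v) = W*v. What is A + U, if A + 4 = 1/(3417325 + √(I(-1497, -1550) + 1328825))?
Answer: 5015563631810390557/467124260258 - √145967/2335621301290 ≈ 1.0737e+7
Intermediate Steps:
A = -4 + 1/(3417325 + 5*√145967) (A = -4 + 1/(3417325 + √(-1497*(-1550) + 1328825)) = -4 + 1/(3417325 + √(2320350 + 1328825)) = -4 + 1/(3417325 + √3649175) = -4 + 1/(3417325 + 5*√145967) ≈ -4.0000)
U = 10737112 (U = 8*(115008 + 1227131) = 8*1342139 = 10737112)
A + U = (-1868496904339/467124260258 - √145967/2335621301290) + 10737112 = 5015563631810390557/467124260258 - √145967/2335621301290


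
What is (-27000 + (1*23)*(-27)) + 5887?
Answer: -21734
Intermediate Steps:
(-27000 + (1*23)*(-27)) + 5887 = (-27000 + 23*(-27)) + 5887 = (-27000 - 621) + 5887 = -27621 + 5887 = -21734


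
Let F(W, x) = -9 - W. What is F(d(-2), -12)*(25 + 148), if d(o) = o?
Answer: -1211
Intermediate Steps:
F(d(-2), -12)*(25 + 148) = (-9 - 1*(-2))*(25 + 148) = (-9 + 2)*173 = -7*173 = -1211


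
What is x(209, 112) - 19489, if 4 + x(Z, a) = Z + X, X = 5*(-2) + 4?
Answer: -19290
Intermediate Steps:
X = -6 (X = -10 + 4 = -6)
x(Z, a) = -10 + Z (x(Z, a) = -4 + (Z - 6) = -4 + (-6 + Z) = -10 + Z)
x(209, 112) - 19489 = (-10 + 209) - 19489 = 199 - 19489 = -19290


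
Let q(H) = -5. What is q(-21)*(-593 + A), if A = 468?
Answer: 625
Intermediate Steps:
q(-21)*(-593 + A) = -5*(-593 + 468) = -5*(-125) = 625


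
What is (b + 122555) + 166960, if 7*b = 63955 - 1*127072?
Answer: 1963488/7 ≈ 2.8050e+5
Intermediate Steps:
b = -63117/7 (b = (63955 - 1*127072)/7 = (63955 - 127072)/7 = (⅐)*(-63117) = -63117/7 ≈ -9016.7)
(b + 122555) + 166960 = (-63117/7 + 122555) + 166960 = 794768/7 + 166960 = 1963488/7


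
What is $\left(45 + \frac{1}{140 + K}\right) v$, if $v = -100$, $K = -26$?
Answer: $- \frac{256550}{57} \approx -4500.9$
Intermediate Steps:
$\left(45 + \frac{1}{140 + K}\right) v = \left(45 + \frac{1}{140 - 26}\right) \left(-100\right) = \left(45 + \frac{1}{114}\right) \left(-100\right) = \frac{5131}{114} \left(-100\right) = - \frac{256550}{57}$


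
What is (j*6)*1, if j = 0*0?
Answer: 0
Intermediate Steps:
j = 0
(j*6)*1 = (0*6)*1 = 0*1 = 0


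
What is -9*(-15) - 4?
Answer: 131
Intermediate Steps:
-9*(-15) - 4 = 135 - 4 = 131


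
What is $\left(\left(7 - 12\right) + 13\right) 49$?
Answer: $392$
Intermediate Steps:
$\left(\left(7 - 12\right) + 13\right) 49 = \left(-5 + 13\right) 49 = 8 \cdot 49 = 392$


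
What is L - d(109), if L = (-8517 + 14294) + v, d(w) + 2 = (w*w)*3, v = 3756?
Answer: -26108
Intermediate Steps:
d(w) = -2 + 3*w**2 (d(w) = -2 + (w*w)*3 = -2 + w**2*3 = -2 + 3*w**2)
L = 9533 (L = (-8517 + 14294) + 3756 = 5777 + 3756 = 9533)
L - d(109) = 9533 - (-2 + 3*109**2) = 9533 - (-2 + 3*11881) = 9533 - (-2 + 35643) = 9533 - 1*35641 = 9533 - 35641 = -26108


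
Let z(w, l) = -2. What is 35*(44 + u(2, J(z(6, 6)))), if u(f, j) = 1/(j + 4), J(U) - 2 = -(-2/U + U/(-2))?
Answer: 6195/4 ≈ 1548.8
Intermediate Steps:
J(U) = 2 + U/2 + 2/U (J(U) = 2 - (-2/U + U/(-2)) = 2 - (-2/U + U*(-½)) = 2 - (-2/U - U/2) = 2 + (U/2 + 2/U) = 2 + U/2 + 2/U)
u(f, j) = 1/(4 + j)
35*(44 + u(2, J(z(6, 6)))) = 35*(44 + 1/(4 + (2 + (½)*(-2) + 2/(-2)))) = 35*(44 + 1/(4 + (2 - 1 + 2*(-½)))) = 35*(44 + 1/(4 + (2 - 1 - 1))) = 35*(44 + 1/(4 + 0)) = 35*(44 + 1/4) = 35*(44 + ¼) = 35*(177/4) = 6195/4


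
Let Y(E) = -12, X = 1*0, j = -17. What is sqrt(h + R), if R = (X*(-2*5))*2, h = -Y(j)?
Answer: 2*sqrt(3) ≈ 3.4641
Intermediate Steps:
X = 0
h = 12 (h = -1*(-12) = 12)
R = 0 (R = (0*(-2*5))*2 = (0*(-10))*2 = 0*2 = 0)
sqrt(h + R) = sqrt(12 + 0) = sqrt(12) = 2*sqrt(3)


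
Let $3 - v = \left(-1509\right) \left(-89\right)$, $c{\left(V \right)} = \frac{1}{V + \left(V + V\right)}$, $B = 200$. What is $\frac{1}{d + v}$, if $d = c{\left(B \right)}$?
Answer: $- \frac{600}{80578799} \approx -7.4461 \cdot 10^{-6}$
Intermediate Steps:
$c{\left(V \right)} = \frac{1}{3 V}$ ($c{\left(V \right)} = \frac{1}{V + 2 V} = \frac{1}{3 V}$)
$v = -134298$ ($v = 3 - \left(-1509\right) \left(-89\right) = 3 - 134301 = -134298$)
$d = \frac{1}{600}$ ($d = \frac{1}{3 \cdot 200} = \frac{1}{3} \cdot \frac{1}{200} = \frac{1}{600} \approx 0.0016667$)
$\frac{1}{d + v} = \frac{1}{\frac{1}{600} - 134298} = \frac{1}{- \frac{80578799}{600}} = - \frac{600}{80578799}$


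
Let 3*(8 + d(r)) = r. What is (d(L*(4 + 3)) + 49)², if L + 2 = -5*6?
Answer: 10201/9 ≈ 1133.4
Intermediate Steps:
L = -32 (L = -2 - 5*6 = -2 - 30 = -32)
d(r) = -8 + r/3
(d(L*(4 + 3)) + 49)² = ((-8 + (-32*(4 + 3))/3) + 49)² = ((-8 + (-32*7)/3) + 49)² = ((-8 + (⅓)*(-224)) + 49)² = ((-8 - 224/3) + 49)² = (-248/3 + 49)² = (-101/3)² = 10201/9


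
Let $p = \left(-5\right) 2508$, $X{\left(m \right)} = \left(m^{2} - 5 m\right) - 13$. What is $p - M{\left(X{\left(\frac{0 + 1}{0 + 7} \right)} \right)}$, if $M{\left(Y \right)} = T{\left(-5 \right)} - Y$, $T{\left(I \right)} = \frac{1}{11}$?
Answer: $- \frac{6766490}{539} \approx -12554.0$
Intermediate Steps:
$X{\left(m \right)} = -13 + m^{2} - 5 m$
$p = -12540$
$T{\left(I \right)} = \frac{1}{11}$
$M{\left(Y \right)} = \frac{1}{11} - Y$
$p - M{\left(X{\left(\frac{0 + 1}{0 + 7} \right)} \right)} = -12540 - \left(\frac{1}{11} - \left(-13 + \left(\frac{0 + 1}{0 + 7}\right)^{2} - 5 \frac{0 + 1}{0 + 7}\right)\right) = -12540 - \left(\frac{1}{11} - \left(-13 + \left(1 \cdot \frac{1}{7}\right)^{2} - 5 \cdot 1 \cdot \frac{1}{7}\right)\right) = -12540 - \left(\frac{1}{11} - \left(-13 + \left(\frac{1}{7}\right)^{2} - \frac{5}{7}\right)\right) = -12540 - \left(\frac{1}{11} - \left(-13 + \frac{1}{49} - \frac{5}{7}\right)\right) = -12540 - \left(\frac{1}{11} - - \frac{671}{49}\right) = -12540 - \left(\frac{1}{11} + \frac{671}{49}\right) = -12540 - \frac{7430}{539} = - \frac{6766490}{539}$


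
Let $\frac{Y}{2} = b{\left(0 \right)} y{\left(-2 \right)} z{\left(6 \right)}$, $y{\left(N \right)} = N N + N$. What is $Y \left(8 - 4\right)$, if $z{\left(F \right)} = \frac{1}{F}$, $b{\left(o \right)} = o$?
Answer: $0$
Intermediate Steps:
$y{\left(N \right)} = N + N^{2}$ ($y{\left(N \right)} = N^{2} + N = N + N^{2}$)
$Y = 0$ ($Y = 2 \cdot 0 \frac{\left(-2\right) \left(1 - 2\right)}{6} = 2 \cdot 0 \left(-2\right) \left(-1\right) \frac{1}{6} = 2 \cdot 0 \cdot 2 \cdot \frac{1}{6} = 2 \cdot 0 \cdot \frac{1}{3} = 2 \cdot 0 = 0$)
$Y \left(8 - 4\right) = 0 \left(8 - 4\right) = 0 \cdot 4 = 0$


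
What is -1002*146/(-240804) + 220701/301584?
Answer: 2701805837/2017295376 ≈ 1.3393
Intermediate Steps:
-1002*146/(-240804) + 220701/301584 = -146292*(-1/240804) + 220701*(1/301584) = 12191/20067 + 73567/100528 = 2701805837/2017295376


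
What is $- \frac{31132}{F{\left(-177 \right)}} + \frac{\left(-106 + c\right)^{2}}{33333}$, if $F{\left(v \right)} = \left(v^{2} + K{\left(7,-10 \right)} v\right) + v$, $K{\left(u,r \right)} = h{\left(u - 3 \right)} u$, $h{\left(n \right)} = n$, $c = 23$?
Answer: $- \frac{23812742}{24255313} \approx -0.98175$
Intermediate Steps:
$K{\left(u,r \right)} = u \left(-3 + u\right)$ ($K{\left(u,r \right)} = \left(u - 3\right) u = \left(-3 + u\right) u = u \left(-3 + u\right)$)
$F{\left(v \right)} = v^{2} + 29 v$ ($F{\left(v \right)} = \left(v^{2} + 7 \left(-3 + 7\right) v\right) + v = \left(v^{2} + 7 \cdot 4 v\right) + v = \left(v^{2} + 28 v\right) + v = v^{2} + 29 v$)
$- \frac{31132}{F{\left(-177 \right)}} + \frac{\left(-106 + c\right)^{2}}{33333} = - \frac{31132}{\left(-177\right) \left(29 - 177\right)} + \frac{\left(-106 + 23\right)^{2}}{33333} = - \frac{31132}{\left(-177\right) \left(-148\right)} + \left(-83\right)^{2} \cdot \frac{1}{33333} = - \frac{31132}{26196} + 6889 \cdot \frac{1}{33333} = \left(-31132\right) \frac{1}{26196} + \frac{6889}{33333} = - \frac{7783}{6549} + \frac{6889}{33333} = - \frac{23812742}{24255313}$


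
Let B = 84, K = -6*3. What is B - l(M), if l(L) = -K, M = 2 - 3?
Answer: 66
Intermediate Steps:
K = -18
M = -1
l(L) = 18 (l(L) = -1*(-18) = 18)
B - l(M) = 84 - 1*18 = 84 - 18 = 66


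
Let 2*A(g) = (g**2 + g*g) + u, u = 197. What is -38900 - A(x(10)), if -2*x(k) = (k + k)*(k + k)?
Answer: -157997/2 ≈ -78999.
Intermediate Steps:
x(k) = -2*k**2 (x(k) = -(k + k)*(k + k)/2 = -2*k*2*k/2 = -2*k**2)
A(g) = 197/2 + g**2 (A(g) = ((g**2 + g*g) + 197)/2 = ((g**2 + g**2) + 197)/2 = (2*g**2 + 197)/2 = (197 + 2*g**2)/2 = 197/2 + g**2)
-38900 - A(x(10)) = -38900 - (197/2 + (-2*10**2)**2) = -38900 - (197/2 + (-2*100)**2) = -38900 - (197/2 + (-200)**2) = -38900 - (197/2 + 40000) = -38900 - 1*80197/2 = -38900 - 80197/2 = -157997/2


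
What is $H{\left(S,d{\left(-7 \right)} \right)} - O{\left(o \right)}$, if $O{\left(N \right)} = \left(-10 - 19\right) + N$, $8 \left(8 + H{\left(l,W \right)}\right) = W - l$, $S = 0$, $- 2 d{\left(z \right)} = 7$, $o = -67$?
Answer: $\frac{1401}{16} \approx 87.563$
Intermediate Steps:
$d{\left(z \right)} = - \frac{7}{2}$ ($d{\left(z \right)} = \left(- \frac{1}{2}\right) 7 = - \frac{7}{2}$)
$H{\left(l,W \right)} = -8 - \frac{l}{8} + \frac{W}{8}$ ($H{\left(l,W \right)} = -8 + \frac{W - l}{8} = -8 + \left(- \frac{l}{8} + \frac{W}{8}\right) = -8 - \frac{l}{8} + \frac{W}{8}$)
$O{\left(N \right)} = -29 + N$
$H{\left(S,d{\left(-7 \right)} \right)} - O{\left(o \right)} = \left(-8 - 0 + \frac{1}{8} \left(- \frac{7}{2}\right)\right) - \left(-29 - 67\right) = \left(-8 + 0 - \frac{7}{16}\right) - -96 = - \frac{135}{16} + 96 = \frac{1401}{16}$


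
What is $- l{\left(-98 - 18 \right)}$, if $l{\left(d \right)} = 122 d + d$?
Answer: $14268$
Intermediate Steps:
$l{\left(d \right)} = 123 d$
$- l{\left(-98 - 18 \right)} = - 123 \left(-98 - 18\right) = - 123 \left(-116\right) = \left(-1\right) \left(-14268\right) = 14268$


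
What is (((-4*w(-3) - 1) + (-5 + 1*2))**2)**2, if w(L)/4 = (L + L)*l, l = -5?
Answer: 54875873536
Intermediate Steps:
w(L) = -40*L (w(L) = 4*((L + L)*(-5)) = 4*((2*L)*(-5)) = 4*(-10*L) = -40*L)
(((-4*w(-3) - 1) + (-5 + 1*2))**2)**2 = (((-(-160)*(-3) - 1) + (-5 + 1*2))**2)**2 = (((-4*120 - 1) + (-5 + 2))**2)**2 = (((-480 - 1) - 3)**2)**2 = ((-481 - 3)**2)**2 = ((-484)**2)**2 = 234256**2 = 54875873536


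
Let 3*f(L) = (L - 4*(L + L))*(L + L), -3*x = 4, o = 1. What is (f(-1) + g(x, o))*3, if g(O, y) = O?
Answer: -18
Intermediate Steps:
x = -4/3 (x = -1/3*4 = -4/3 ≈ -1.3333)
f(L) = -14*L**2/3 (f(L) = ((L - 4*(L + L))*(L + L))/3 = ((L - 8*L)*(2*L))/3 = ((-7*L)*(2*L))/3 = (-14*L**2)/3 = -14*L**2/3)
(f(-1) + g(x, o))*3 = (-14/3*(-1)**2 - 4/3)*3 = (-14/3*1 - 4/3)*3 = (-14/3 - 4/3)*3 = -6*3 = -18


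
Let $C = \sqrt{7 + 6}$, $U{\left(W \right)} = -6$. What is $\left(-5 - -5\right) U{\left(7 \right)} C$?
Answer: $0$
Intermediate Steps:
$C = \sqrt{13} \approx 3.6056$
$\left(-5 - -5\right) U{\left(7 \right)} C = \left(-5 - -5\right) \left(-6\right) \sqrt{13} = \left(-5 + 5\right) \left(-6\right) \sqrt{13} = 0 \left(-6\right) \sqrt{13} = 0 \sqrt{13} = 0$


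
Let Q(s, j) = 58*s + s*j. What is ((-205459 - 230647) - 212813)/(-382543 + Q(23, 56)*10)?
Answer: 648919/356323 ≈ 1.8212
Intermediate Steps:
Q(s, j) = 58*s + j*s
((-205459 - 230647) - 212813)/(-382543 + Q(23, 56)*10) = ((-205459 - 230647) - 212813)/(-382543 + (23*(58 + 56))*10) = (-436106 - 212813)/(-382543 + (23*114)*10) = -648919/(-382543 + 2622*10) = -648919/(-382543 + 26220) = -648919/(-356323) = -648919*(-1/356323) = 648919/356323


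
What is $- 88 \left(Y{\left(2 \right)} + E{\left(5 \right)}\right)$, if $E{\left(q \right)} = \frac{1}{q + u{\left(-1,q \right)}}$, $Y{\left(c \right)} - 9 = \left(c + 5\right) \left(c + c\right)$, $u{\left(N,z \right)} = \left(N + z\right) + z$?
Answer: $- \frac{22836}{7} \approx -3262.3$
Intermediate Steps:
$u{\left(N,z \right)} = N + 2 z$
$Y{\left(c \right)} = 9 + 2 c \left(5 + c\right)$ ($Y{\left(c \right)} = 9 + \left(c + 5\right) \left(c + c\right) = 9 + \left(5 + c\right) 2 c = 9 + 2 c \left(5 + c\right)$)
$E{\left(q \right)} = \frac{1}{-1 + 3 q}$ ($E{\left(q \right)} = \frac{1}{q + \left(-1 + 2 q\right)} = \frac{1}{-1 + 3 q}$)
$- 88 \left(Y{\left(2 \right)} + E{\left(5 \right)}\right) = - 88 \left(\left(9 + 2 \cdot 2^{2} + 10 \cdot 2\right) + \frac{1}{-1 + 3 \cdot 5}\right) = - 88 \left(\left(9 + 2 \cdot 4 + 20\right) + \frac{1}{-1 + 15}\right) = - 88 \left(\left(9 + 8 + 20\right) + \frac{1}{14}\right) = - 88 \left(37 + \frac{1}{14}\right) = \left(-88\right) \frac{519}{14} = - \frac{22836}{7}$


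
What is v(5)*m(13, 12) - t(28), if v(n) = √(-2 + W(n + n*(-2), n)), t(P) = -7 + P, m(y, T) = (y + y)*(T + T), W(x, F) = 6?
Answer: 1227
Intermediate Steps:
m(y, T) = 4*T*y (m(y, T) = (2*y)*(2*T) = 4*T*y)
v(n) = 2 (v(n) = √(-2 + 6) = √4 = 2)
v(5)*m(13, 12) - t(28) = 2*(4*12*13) - (-7 + 28) = 2*624 - 1*21 = 1248 - 21 = 1227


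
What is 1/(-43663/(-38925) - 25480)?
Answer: -38925/991765337 ≈ -3.9248e-5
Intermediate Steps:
1/(-43663/(-38925) - 25480) = 1/(-43663*(-1/38925) - 25480) = 1/(43663/38925 - 25480) = 1/(-991765337/38925) = -38925/991765337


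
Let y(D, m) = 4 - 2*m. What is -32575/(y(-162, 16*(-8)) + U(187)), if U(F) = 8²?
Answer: -32575/324 ≈ -100.54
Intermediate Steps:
U(F) = 64
-32575/(y(-162, 16*(-8)) + U(187)) = -32575/((4 - 32*(-8)) + 64) = -32575/((4 - 2*(-128)) + 64) = -32575/((4 + 256) + 64) = -32575/(260 + 64) = -32575/324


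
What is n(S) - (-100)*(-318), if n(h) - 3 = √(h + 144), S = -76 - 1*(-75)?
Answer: -31797 + √143 ≈ -31785.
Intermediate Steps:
S = -1 (S = -76 + 75 = -1)
n(h) = 3 + √(144 + h) (n(h) = 3 + √(h + 144) = 3 + √(144 + h))
n(S) - (-100)*(-318) = (3 + √(144 - 1)) - (-100)*(-318) = (3 + √143) - 1*31800 = (3 + √143) - 31800 = -31797 + √143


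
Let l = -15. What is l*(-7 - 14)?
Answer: 315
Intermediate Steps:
l*(-7 - 14) = -15*(-7 - 14) = -15*(-21) = 315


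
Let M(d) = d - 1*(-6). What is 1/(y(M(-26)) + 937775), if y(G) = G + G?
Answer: 1/937735 ≈ 1.0664e-6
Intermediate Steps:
M(d) = 6 + d (M(d) = d + 6 = 6 + d)
y(G) = 2*G
1/(y(M(-26)) + 937775) = 1/(2*(6 - 26) + 937775) = 1/(2*(-20) + 937775) = 1/(-40 + 937775) = 1/937735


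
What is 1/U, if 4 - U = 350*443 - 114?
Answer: -1/154932 ≈ -6.4544e-6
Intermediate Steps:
U = -154932 (U = 4 - (350*443 - 114) = 4 - (155050 - 114) = 4 - 1*154936 = 4 - 154936 = -154932)
1/U = 1/(-154932) = -1/154932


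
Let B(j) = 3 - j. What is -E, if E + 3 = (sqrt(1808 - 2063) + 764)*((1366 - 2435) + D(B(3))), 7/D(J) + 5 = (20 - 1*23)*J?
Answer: 4088943/5 + 5352*I*sqrt(255)/5 ≈ 8.1779e+5 + 17093.0*I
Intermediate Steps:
D(J) = 7/(-5 - 3*J) (D(J) = 7/(-5 + (20 - 1*23)*J) = 7/(-5 + (20 - 23)*J) = 7/(-5 - 3*J))
E = -4088943/5 - 5352*I*sqrt(255)/5 (E = -3 + (sqrt(1808 - 2063) + 764)*((1366 - 2435) - 7/(5 + 3*(3 - 1*3))) = -3 + (sqrt(-255) + 764)*(-1069 - 7/(5 + 3*(3 - 3))) = -3 + (I*sqrt(255) + 764)*(-1069 - 7/(5 + 3*0)) = -3 + (764 + I*sqrt(255))*(-1069 - 7/(5 + 0)) = -3 + (764 + I*sqrt(255))*(-1069 - 7/5) = -3 + (764 + I*sqrt(255))*(-5352/5) = -3 + (-4088928/5 - 5352*I*sqrt(255)/5) = -4088943/5 - 5352*I*sqrt(255)/5 ≈ -8.1779e+5 - 17093.0*I)
-E = -(-4088943/5 - 5352*I*sqrt(255)/5) = 4088943/5 + 5352*I*sqrt(255)/5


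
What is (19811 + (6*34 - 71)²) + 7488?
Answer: 44988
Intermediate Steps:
(19811 + (6*34 - 71)²) + 7488 = (19811 + (204 - 71)²) + 7488 = (19811 + 133²) + 7488 = (19811 + 17689) + 7488 = 37500 + 7488 = 44988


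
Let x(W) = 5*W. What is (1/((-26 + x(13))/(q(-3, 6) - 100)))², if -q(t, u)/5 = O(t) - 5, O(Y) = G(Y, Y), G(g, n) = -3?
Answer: 400/169 ≈ 2.3669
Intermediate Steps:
O(Y) = -3
q(t, u) = 40 (q(t, u) = -5*(-3 - 5) = -5*(-8) = 40)
(1/((-26 + x(13))/(q(-3, 6) - 100)))² = (1/((-26 + 5*13)/(40 - 100)))² = (1/((-26 + 65)/(-60)))² = (1/(39*(-1/60)))² = (1/(-13/20))² = (-20/13)² = 400/169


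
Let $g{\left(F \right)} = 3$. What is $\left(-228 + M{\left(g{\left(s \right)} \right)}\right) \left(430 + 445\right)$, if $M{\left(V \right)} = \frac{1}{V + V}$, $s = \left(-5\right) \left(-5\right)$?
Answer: $- \frac{1196125}{6} \approx -1.9935 \cdot 10^{5}$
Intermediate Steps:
$s = 25$
$M{\left(V \right)} = \frac{1}{2 V}$
$\left(-228 + M{\left(g{\left(s \right)} \right)}\right) \left(430 + 445\right) = \left(-228 + \frac{1}{2 \cdot 3}\right) \left(430 + 445\right) = \left(-228 + \frac{1}{2} \cdot \frac{1}{3}\right) 875 = \left(-228 + \frac{1}{6}\right) 875 = \left(- \frac{1367}{6}\right) 875 = - \frac{1196125}{6}$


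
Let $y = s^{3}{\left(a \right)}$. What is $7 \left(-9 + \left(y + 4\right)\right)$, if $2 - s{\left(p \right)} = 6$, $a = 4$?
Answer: $-483$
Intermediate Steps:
$s{\left(p \right)} = -4$ ($s{\left(p \right)} = 2 - 6 = -4$)
$y = -64$ ($y = \left(-4\right)^{3} = -64$)
$7 \left(-9 + \left(y + 4\right)\right) = 7 \left(-9 + \left(-64 + 4\right)\right) = 7 \left(-9 - 60\right) = 7 \left(-69\right) = -483$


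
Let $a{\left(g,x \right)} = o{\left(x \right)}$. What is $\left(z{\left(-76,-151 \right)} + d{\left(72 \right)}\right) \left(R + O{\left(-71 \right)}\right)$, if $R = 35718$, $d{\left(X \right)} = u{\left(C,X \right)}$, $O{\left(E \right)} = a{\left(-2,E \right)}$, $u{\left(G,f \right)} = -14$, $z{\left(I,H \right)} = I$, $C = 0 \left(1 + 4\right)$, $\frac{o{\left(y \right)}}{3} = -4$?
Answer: $-3213540$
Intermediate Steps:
$o{\left(y \right)} = -12$ ($o{\left(y \right)} = 3 \left(-4\right) = -12$)
$C = 0$ ($C = 0 \cdot 5 = 0$)
$a{\left(g,x \right)} = -12$
$O{\left(E \right)} = -12$
$d{\left(X \right)} = -14$
$\left(z{\left(-76,-151 \right)} + d{\left(72 \right)}\right) \left(R + O{\left(-71 \right)}\right) = \left(-76 - 14\right) \left(35718 - 12\right) = \left(-90\right) 35706 = -3213540$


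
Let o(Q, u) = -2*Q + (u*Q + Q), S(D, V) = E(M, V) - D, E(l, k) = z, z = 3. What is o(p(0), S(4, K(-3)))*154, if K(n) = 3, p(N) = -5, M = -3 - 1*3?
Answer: 1540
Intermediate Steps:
M = -6 (M = -3 - 3 = -6)
E(l, k) = 3
S(D, V) = 3 - D
o(Q, u) = -Q + Q*u (o(Q, u) = -2*Q + (Q*u + Q) = -2*Q + (Q + Q*u) = -Q + Q*u)
o(p(0), S(4, K(-3)))*154 = -5*(-1 + (3 - 1*4))*154 = -5*(-1 + (3 - 4))*154 = -5*(-1 - 1)*154 = -5*(-2)*154 = 10*154 = 1540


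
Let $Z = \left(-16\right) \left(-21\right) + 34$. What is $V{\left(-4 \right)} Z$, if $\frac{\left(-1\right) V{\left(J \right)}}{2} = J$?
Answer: $2960$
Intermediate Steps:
$V{\left(J \right)} = - 2 J$
$Z = 370$ ($Z = 336 + 34 = 370$)
$V{\left(-4 \right)} Z = \left(-2\right) \left(-4\right) 370 = 8 \cdot 370 = 2960$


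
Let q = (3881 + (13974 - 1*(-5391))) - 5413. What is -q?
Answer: -17833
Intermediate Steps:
q = 17833 (q = (3881 + (13974 + 5391)) - 5413 = (3881 + 19365) - 5413 = 23246 - 5413 = 17833)
-q = -1*17833 = -17833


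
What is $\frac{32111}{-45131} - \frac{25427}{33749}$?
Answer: $- \frac{2231260076}{1523126119} \approx -1.4649$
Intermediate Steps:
$\frac{32111}{-45131} - \frac{25427}{33749} = 32111 \left(- \frac{1}{45131}\right) - \frac{25427}{33749} = - \frac{32111}{45131} - \frac{25427}{33749} = - \frac{2231260076}{1523126119}$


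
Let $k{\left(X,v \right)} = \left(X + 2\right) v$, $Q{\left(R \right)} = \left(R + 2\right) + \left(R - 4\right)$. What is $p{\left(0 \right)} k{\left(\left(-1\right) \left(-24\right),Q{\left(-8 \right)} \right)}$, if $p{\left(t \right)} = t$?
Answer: $0$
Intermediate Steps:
$Q{\left(R \right)} = -2 + 2 R$ ($Q{\left(R \right)} = \left(2 + R\right) + \left(R - 4\right) = \left(2 + R\right) + \left(-4 + R\right) = -2 + 2 R$)
$k{\left(X,v \right)} = v \left(2 + X\right)$ ($k{\left(X,v \right)} = \left(2 + X\right) v = v \left(2 + X\right)$)
$p{\left(0 \right)} k{\left(\left(-1\right) \left(-24\right),Q{\left(-8 \right)} \right)} = 0 \left(-2 + 2 \left(-8\right)\right) \left(2 - -24\right) = 0 \left(-2 - 16\right) \left(2 + 24\right) = 0 \left(\left(-18\right) 26\right) = 0 \left(-468\right) = 0$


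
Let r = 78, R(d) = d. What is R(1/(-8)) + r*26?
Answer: 16223/8 ≈ 2027.9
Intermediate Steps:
R(1/(-8)) + r*26 = 1/(-8) + 78*26 = -⅛ + 2028 = 16223/8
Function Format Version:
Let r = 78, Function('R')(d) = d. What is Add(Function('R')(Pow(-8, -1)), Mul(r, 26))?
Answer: Rational(16223, 8) ≈ 2027.9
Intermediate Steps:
Add(Function('R')(Pow(-8, -1)), Mul(r, 26)) = Add(Pow(-8, -1), Mul(78, 26)) = Add(Rational(-1, 8), 2028) = Rational(16223, 8)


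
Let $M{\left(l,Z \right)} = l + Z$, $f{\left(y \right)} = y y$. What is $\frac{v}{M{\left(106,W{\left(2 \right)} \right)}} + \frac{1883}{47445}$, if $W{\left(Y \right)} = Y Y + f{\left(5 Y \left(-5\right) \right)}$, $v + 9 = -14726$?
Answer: $- \frac{46279163}{8255430} \approx -5.6059$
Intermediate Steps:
$v = -14735$ ($v = -9 - 14726 = -14735$)
$f{\left(y \right)} = y^{2}$
$W{\left(Y \right)} = 626 Y^{2}$ ($W{\left(Y \right)} = Y Y + \left(5 Y \left(-5\right)\right)^{2} = Y^{2} + \left(- 25 Y\right)^{2} = Y^{2} + 625 Y^{2} = 626 Y^{2}$)
$M{\left(l,Z \right)} = Z + l$
$\frac{v}{M{\left(106,W{\left(2 \right)} \right)}} + \frac{1883}{47445} = - \frac{14735}{626 \cdot 2^{2} + 106} + \frac{1883}{47445} = - \frac{14735}{626 \cdot 4 + 106} + 1883 \cdot \frac{1}{47445} = - \frac{14735}{2504 + 106} + \frac{1883}{47445} = - \frac{14735}{2610} + \frac{1883}{47445} = \left(-14735\right) \frac{1}{2610} + \frac{1883}{47445} = - \frac{2947}{522} + \frac{1883}{47445} = - \frac{46279163}{8255430}$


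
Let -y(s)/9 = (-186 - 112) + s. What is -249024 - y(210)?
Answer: -249816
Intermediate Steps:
y(s) = 2682 - 9*s (y(s) = -9*((-186 - 112) + s) = -9*(-298 + s) = 2682 - 9*s)
-249024 - y(210) = -249024 - (2682 - 9*210) = -249024 - (2682 - 1890) = -249024 - 1*792 = -249024 - 792 = -249816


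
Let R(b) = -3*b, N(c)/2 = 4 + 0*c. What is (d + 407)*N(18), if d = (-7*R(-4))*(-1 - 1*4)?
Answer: 6616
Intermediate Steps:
N(c) = 8 (N(c) = 2*(4 + 0*c) = 2*(4 + 0) = 2*4 = 8)
d = 420 (d = (-(-21)*(-4))*(-1 - 1*4) = (-7*12)*(-1 - 4) = -84*(-5) = 420)
(d + 407)*N(18) = (420 + 407)*8 = 827*8 = 6616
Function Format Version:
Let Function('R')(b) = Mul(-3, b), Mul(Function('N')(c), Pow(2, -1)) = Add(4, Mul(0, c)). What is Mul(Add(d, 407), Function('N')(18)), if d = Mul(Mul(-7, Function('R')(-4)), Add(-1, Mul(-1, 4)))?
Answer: 6616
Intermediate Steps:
Function('N')(c) = 8 (Function('N')(c) = Mul(2, Add(4, Mul(0, c))) = Mul(2, Add(4, 0)) = Mul(2, 4) = 8)
d = 420 (d = Mul(Mul(-7, Mul(-3, -4)), Add(-1, Mul(-1, 4))) = Mul(Mul(-7, 12), Add(-1, -4)) = Mul(-84, -5) = 420)
Mul(Add(d, 407), Function('N')(18)) = Mul(Add(420, 407), 8) = Mul(827, 8) = 6616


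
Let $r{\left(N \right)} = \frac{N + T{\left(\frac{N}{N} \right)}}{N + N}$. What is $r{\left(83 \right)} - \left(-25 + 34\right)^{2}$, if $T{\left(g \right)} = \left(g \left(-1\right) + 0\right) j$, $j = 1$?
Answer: $- \frac{6682}{83} \approx -80.506$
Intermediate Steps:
$T{\left(g \right)} = - g$ ($T{\left(g \right)} = \left(g \left(-1\right) + 0\right) 1 = \left(- g + 0\right) 1 = - g 1 = - g$)
$r{\left(N \right)} = \frac{-1 + N}{2 N}$ ($r{\left(N \right)} = \frac{N - \frac{N}{N}}{N + N} = \frac{N - 1}{2 N} = \left(N - 1\right) \frac{1}{2 N} = \left(-1 + N\right) \frac{1}{2 N} = \frac{-1 + N}{2 N}$)
$r{\left(83 \right)} - \left(-25 + 34\right)^{2} = \frac{-1 + 83}{2 \cdot 83} - \left(-25 + 34\right)^{2} = \frac{1}{2} \cdot \frac{1}{83} \cdot 82 - 9^{2} = \frac{41}{83} - 81 = - \frac{6682}{83}$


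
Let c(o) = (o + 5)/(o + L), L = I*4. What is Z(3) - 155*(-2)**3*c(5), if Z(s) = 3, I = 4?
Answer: 12463/21 ≈ 593.48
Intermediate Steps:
L = 16 (L = 4*4 = 16)
c(o) = (5 + o)/(16 + o) (c(o) = (o + 5)/(o + 16) = (5 + o)/(16 + o))
Z(3) - 155*(-2)**3*c(5) = 3 - 155*(-2)**3*(5 + 5)/(16 + 5) = 3 - (-1240)*10/21 = 3 - 155*(-80/21) = 3 + 12400/21 = 12463/21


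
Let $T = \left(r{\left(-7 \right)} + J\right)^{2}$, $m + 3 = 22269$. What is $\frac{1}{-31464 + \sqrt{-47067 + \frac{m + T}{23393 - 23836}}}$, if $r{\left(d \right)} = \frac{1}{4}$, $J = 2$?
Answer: $- \frac{74338944}{2339111856427} - \frac{4 i \sqrt{147947484219}}{7017335569281} \approx -3.1781 \cdot 10^{-5} - 2.1925 \cdot 10^{-7} i$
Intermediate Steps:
$m = 22266$ ($m = -3 + 22269 = 22266$)
$r{\left(d \right)} = \frac{1}{4}$
$T = \frac{81}{16}$ ($T = \left(\frac{1}{4} + 2\right)^{2} = \left(\frac{9}{4}\right)^{2} = \frac{81}{16} \approx 5.0625$)
$\frac{1}{-31464 + \sqrt{-47067 + \frac{m + T}{23393 - 23836}}} = \frac{1}{-31464 + \sqrt{-47067 + \frac{22266 + \frac{81}{16}}{23393 - 23836}}} = \frac{1}{-31464 + \sqrt{-47067 + \frac{356337}{16 \left(-443\right)}}} = \frac{1}{-31464 + \sqrt{-47067 + \frac{356337}{16} \left(- \frac{1}{443}\right)}} = \frac{1}{-31464 + \sqrt{-47067 - \frac{356337}{7088}}} = \frac{1}{-31464 + \sqrt{- \frac{333967233}{7088}}} = \frac{1}{-31464 + \frac{i \sqrt{147947484219}}{1772}}$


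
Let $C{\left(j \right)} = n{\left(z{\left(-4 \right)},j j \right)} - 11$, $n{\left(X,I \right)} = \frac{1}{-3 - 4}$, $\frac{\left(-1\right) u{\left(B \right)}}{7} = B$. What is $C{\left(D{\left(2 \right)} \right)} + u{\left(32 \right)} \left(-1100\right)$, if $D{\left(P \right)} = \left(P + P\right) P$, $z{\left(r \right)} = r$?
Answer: $\frac{1724722}{7} \approx 2.4639 \cdot 10^{5}$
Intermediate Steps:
$u{\left(B \right)} = - 7 B$
$n{\left(X,I \right)} = - \frac{1}{7}$ ($n{\left(X,I \right)} = \frac{1}{-7} = - \frac{1}{7}$)
$D{\left(P \right)} = 2 P^{2}$ ($D{\left(P \right)} = 2 P P = 2 P^{2}$)
$C{\left(j \right)} = - \frac{78}{7}$ ($C{\left(j \right)} = - \frac{1}{7} - 11 = - \frac{78}{7}$)
$C{\left(D{\left(2 \right)} \right)} + u{\left(32 \right)} \left(-1100\right) = - \frac{78}{7} + \left(-7\right) 32 \left(-1100\right) = - \frac{78}{7} - -246400 = - \frac{78}{7} + 246400 = \frac{1724722}{7}$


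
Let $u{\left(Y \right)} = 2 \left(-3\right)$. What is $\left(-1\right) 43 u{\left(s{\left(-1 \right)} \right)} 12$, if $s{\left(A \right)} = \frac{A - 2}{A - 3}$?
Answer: $3096$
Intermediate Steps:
$s{\left(A \right)} = \frac{-2 + A}{-3 + A}$
$u{\left(Y \right)} = -6$
$\left(-1\right) 43 u{\left(s{\left(-1 \right)} \right)} 12 = \left(-1\right) 43 \left(-6\right) 12 = \left(-43\right) \left(-6\right) 12 = 258 \cdot 12 = 3096$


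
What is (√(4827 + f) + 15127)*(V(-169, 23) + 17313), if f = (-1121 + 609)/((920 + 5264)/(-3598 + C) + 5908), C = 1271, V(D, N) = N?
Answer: 262241672 + 17336*√56968195640847755/3435433 ≈ 2.6345e+8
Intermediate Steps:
f = -297856/3435433 (f = (-1121 + 609)/((920 + 5264)/(-3598 + 1271) + 5908) = -512/(6184/(-2327) + 5908) = -512/(6184*(-1/2327) + 5908) = -512/(-6184/2327 + 5908) = -512/13741732/2327 = -512*2327/13741732 = -297856/3435433 ≈ -0.086701)
(√(4827 + f) + 15127)*(V(-169, 23) + 17313) = (√(4827 - 297856/3435433) + 15127)*(23 + 17313) = (√(16582537235/3435433) + 15127)*17336 = (√56968195640847755/3435433 + 15127)*17336 = (15127 + √56968195640847755/3435433)*17336 = 262241672 + 17336*√56968195640847755/3435433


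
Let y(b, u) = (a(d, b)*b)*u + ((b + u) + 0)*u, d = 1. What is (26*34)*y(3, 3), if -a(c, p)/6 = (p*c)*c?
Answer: -127296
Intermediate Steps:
a(c, p) = -6*p*c**2 (a(c, p) = -6*p*c*c = -6*c*p*c = -6*p*c**2)
y(b, u) = u*(b + u) - 6*u*b**2 (y(b, u) = ((-6*b*1**2)*b)*u + ((b + u) + 0)*u = ((-6*b*1)*b)*u + (b + u)*u = ((-6*b)*b)*u + u*(b + u) = (-6*b**2)*u + u*(b + u) = -6*u*b**2 + u*(b + u) = u*(b + u) - 6*u*b**2)
(26*34)*y(3, 3) = (26*34)*(3*(3 + 3 - 6*3**2)) = 884*(3*(3 + 3 - 6*9)) = 884*(3*(3 + 3 - 54)) = 884*(3*(-48)) = 884*(-144) = -127296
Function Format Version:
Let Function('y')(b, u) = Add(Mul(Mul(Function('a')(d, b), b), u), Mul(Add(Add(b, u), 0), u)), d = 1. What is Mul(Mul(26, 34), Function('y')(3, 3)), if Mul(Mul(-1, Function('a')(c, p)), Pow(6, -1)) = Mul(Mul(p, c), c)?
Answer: -127296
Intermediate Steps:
Function('a')(c, p) = Mul(-6, p, Pow(c, 2)) (Function('a')(c, p) = Mul(-6, Mul(Mul(p, c), c)) = Mul(-6, Mul(Mul(c, p), c)) = Mul(-6, Mul(p, Pow(c, 2))) = Mul(-6, p, Pow(c, 2)))
Function('y')(b, u) = Add(Mul(u, Add(b, u)), Mul(-6, u, Pow(b, 2))) (Function('y')(b, u) = Add(Mul(Mul(Mul(-6, b, Pow(1, 2)), b), u), Mul(Add(Add(b, u), 0), u)) = Add(Mul(Mul(Mul(-6, b, 1), b), u), Mul(Add(b, u), u)) = Add(Mul(Mul(Mul(-6, b), b), u), Mul(u, Add(b, u))) = Add(Mul(Mul(-6, Pow(b, 2)), u), Mul(u, Add(b, u))) = Add(Mul(-6, u, Pow(b, 2)), Mul(u, Add(b, u))) = Add(Mul(u, Add(b, u)), Mul(-6, u, Pow(b, 2))))
Mul(Mul(26, 34), Function('y')(3, 3)) = Mul(Mul(26, 34), Mul(3, Add(3, 3, Mul(-6, Pow(3, 2))))) = Mul(884, Mul(3, Add(3, 3, Mul(-6, 9)))) = Mul(884, Mul(3, Add(3, 3, -54))) = Mul(884, Mul(3, -48)) = Mul(884, -144) = -127296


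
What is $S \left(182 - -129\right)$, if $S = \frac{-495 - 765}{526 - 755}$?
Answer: $\frac{391860}{229} \approx 1711.2$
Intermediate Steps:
$S = \frac{1260}{229}$ ($S = - \frac{1260}{-229} = \left(-1260\right) \left(- \frac{1}{229}\right) = \frac{1260}{229} \approx 5.5022$)
$S \left(182 - -129\right) = \frac{1260 \left(182 - -129\right)}{229} = \frac{1260 \left(182 + 129\right)}{229} = \frac{1260}{229} \cdot 311 = \frac{391860}{229}$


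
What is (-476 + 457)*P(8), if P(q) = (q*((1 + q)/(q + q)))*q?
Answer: -684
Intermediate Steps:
P(q) = q*(1/2 + q/2) (P(q) = (q*((1 + q)/((2*q))))*q = (q*((1 + q)*(1/(2*q))))*q = (q*((1 + q)/(2*q)))*q = (1/2 + q/2)*q = q*(1/2 + q/2))
(-476 + 457)*P(8) = (-476 + 457)*((1/2)*8*(1 + 8)) = -19*8*9/2 = -19*36 = -684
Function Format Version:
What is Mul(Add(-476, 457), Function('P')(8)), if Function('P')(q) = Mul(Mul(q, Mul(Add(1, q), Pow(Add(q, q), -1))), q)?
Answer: -684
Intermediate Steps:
Function('P')(q) = Mul(q, Add(Rational(1, 2), Mul(Rational(1, 2), q))) (Function('P')(q) = Mul(Mul(q, Mul(Add(1, q), Pow(Mul(2, q), -1))), q) = Mul(Mul(q, Mul(Add(1, q), Mul(Rational(1, 2), Pow(q, -1)))), q) = Mul(Mul(q, Mul(Rational(1, 2), Pow(q, -1), Add(1, q))), q) = Mul(Add(Rational(1, 2), Mul(Rational(1, 2), q)), q) = Mul(q, Add(Rational(1, 2), Mul(Rational(1, 2), q))))
Mul(Add(-476, 457), Function('P')(8)) = Mul(Add(-476, 457), Mul(Rational(1, 2), 8, Add(1, 8))) = Mul(-19, Mul(Rational(1, 2), 8, 9)) = Mul(-19, 36) = -684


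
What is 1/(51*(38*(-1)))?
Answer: -1/1938 ≈ -0.00051600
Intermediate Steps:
1/(51*(38*(-1))) = 1/(51*(-38)) = 1/(-1938) = -1/1938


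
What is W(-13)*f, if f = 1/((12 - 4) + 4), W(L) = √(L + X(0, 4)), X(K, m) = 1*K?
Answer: I*√13/12 ≈ 0.30046*I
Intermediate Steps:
X(K, m) = K
W(L) = √L (W(L) = √(L + 0) = √L)
f = 1/12 (f = 1/(8 + 4) = 1/12 ≈ 0.083333)
W(-13)*f = √(-13)*(1/12) = (I*√13)*(1/12) = I*√13/12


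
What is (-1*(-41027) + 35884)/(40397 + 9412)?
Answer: 25637/16603 ≈ 1.5441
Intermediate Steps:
(-1*(-41027) + 35884)/(40397 + 9412) = (41027 + 35884)/49809 = 76911*(1/49809) = 25637/16603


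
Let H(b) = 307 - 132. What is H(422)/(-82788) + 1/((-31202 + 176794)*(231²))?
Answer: -113296957651/53597880578088 ≈ -0.0021138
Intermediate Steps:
H(b) = 175
H(422)/(-82788) + 1/((-31202 + 176794)*(231²)) = 175/(-82788) + 1/((-31202 + 176794)*(231²)) = 175*(-1/82788) + 1/(145592*53361) = -175/82788 + (1/145592)*(1/53361) = -175/82788 + 1/7768934712 = -113296957651/53597880578088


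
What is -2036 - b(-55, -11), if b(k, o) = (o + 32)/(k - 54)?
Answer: -221903/109 ≈ -2035.8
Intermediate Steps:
b(k, o) = (32 + o)/(-54 + k)
-2036 - b(-55, -11) = -2036 - (32 - 11)/(-54 - 55) = -2036 - 21/(-109) = -2036 - (-1)*21/109 = -2036 - 1*(-21/109) = -2036 + 21/109 = -221903/109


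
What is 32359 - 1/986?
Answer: 31905973/986 ≈ 32359.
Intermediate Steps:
32359 - 1/986 = 31905973/986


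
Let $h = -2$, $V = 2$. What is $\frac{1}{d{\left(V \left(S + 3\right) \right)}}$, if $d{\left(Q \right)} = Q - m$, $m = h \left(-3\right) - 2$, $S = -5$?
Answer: $- \frac{1}{8} \approx -0.125$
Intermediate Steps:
$m = 4$ ($m = \left(-2\right) \left(-3\right) - 2 = 6 - 2 = 4$)
$d{\left(Q \right)} = -4 + Q$ ($d{\left(Q \right)} = Q - 4 = -4 + Q$)
$\frac{1}{d{\left(V \left(S + 3\right) \right)}} = \frac{1}{-4 + 2 \left(-5 + 3\right)} = \frac{1}{-4 + 2 \left(-2\right)} = \frac{1}{-4 - 4} = \frac{1}{-8} = - \frac{1}{8}$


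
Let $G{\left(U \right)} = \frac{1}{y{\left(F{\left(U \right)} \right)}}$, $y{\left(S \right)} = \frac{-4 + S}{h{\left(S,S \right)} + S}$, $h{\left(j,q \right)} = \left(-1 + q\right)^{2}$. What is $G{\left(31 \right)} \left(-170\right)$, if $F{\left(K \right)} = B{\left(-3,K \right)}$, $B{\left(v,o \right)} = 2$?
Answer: $255$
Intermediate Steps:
$F{\left(K \right)} = 2$
$y{\left(S \right)} = \frac{-4 + S}{S + \left(-1 + S\right)^{2}}$ ($y{\left(S \right)} = \frac{-4 + S}{\left(-1 + S\right)^{2} + S} = \frac{-4 + S}{S + \left(-1 + S\right)^{2}}$)
$G{\left(U \right)} = - \frac{3}{2}$ ($G{\left(U \right)} = \frac{1}{\frac{1}{2 + \left(-1 + 2\right)^{2}} \left(-4 + 2\right)} = \frac{1}{\frac{1}{2 + 1^{2}} \left(-2\right)} = \frac{1}{\frac{1}{2 + 1} \left(-2\right)} = \frac{1}{\frac{1}{3} \left(-2\right)} = \frac{1}{- \frac{2}{3}} = - \frac{3}{2}$)
$G{\left(31 \right)} \left(-170\right) = \left(- \frac{3}{2}\right) \left(-170\right) = 255$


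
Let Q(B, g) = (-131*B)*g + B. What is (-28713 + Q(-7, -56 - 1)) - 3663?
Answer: -84652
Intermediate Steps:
Q(B, g) = B - 131*B*g (Q(B, g) = -131*B*g + B = B - 131*B*g)
(-28713 + Q(-7, -56 - 1)) - 3663 = (-28713 - 7*(1 - 131*(-56 - 1))) - 3663 = (-28713 - 7*(1 - 131*(-57))) - 3663 = (-28713 - 7*(1 + 7467)) - 3663 = (-28713 - 7*7468) - 3663 = (-28713 - 52276) - 3663 = -80989 - 3663 = -84652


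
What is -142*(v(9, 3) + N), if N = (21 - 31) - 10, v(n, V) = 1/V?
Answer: 8378/3 ≈ 2792.7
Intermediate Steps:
N = -20 (N = -10 - 10 = -20)
-142*(v(9, 3) + N) = -142*(1/3 - 20) = -142*(-59/3) = 8378/3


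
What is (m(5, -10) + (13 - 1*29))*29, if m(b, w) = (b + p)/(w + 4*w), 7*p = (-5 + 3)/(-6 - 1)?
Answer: -1143963/2450 ≈ -466.92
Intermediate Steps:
p = 2/49 (p = ((-5 + 3)/(-6 - 1))/7 = (-2/(-7))/7 = (-2*(-1/7))/7 = (1/7)*(2/7) = 2/49 ≈ 0.040816)
m(b, w) = (2/49 + b)/(5*w) (m(b, w) = (b + 2/49)/(w + 4*w) = (2/49 + b)/((5*w)) = (2/49 + b)*(1/(5*w)) = (2/49 + b)/(5*w))
(m(5, -10) + (13 - 1*29))*29 = ((1/245)*(2 + 49*5)/(-10) + (13 - 1*29))*29 = ((1/245)*(-1/10)*(2 + 245) + (13 - 29))*29 = ((1/245)*(-1/10)*247 - 16)*29 = (-247/2450 - 16)*29 = -39447/2450*29 = -1143963/2450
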